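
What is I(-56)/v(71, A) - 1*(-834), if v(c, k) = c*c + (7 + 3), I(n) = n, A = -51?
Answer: 4212478/5051 ≈ 833.99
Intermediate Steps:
v(c, k) = 10 + c² (v(c, k) = c² + 10 = 10 + c²)
I(-56)/v(71, A) - 1*(-834) = -56/(10 + 71²) - 1*(-834) = -56/(10 + 5041) + 834 = -56/5051 + 834 = 4212478/5051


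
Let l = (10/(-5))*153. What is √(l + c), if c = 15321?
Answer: √15015 ≈ 122.54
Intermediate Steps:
l = -306 (l = (10*(-⅕))*153 = -2*153 = -306)
√(l + c) = √(-306 + 15321) = √15015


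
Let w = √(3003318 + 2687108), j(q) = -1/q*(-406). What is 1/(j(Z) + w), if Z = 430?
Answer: -6235/37577128663 + 46225*√5690426/263039900641 ≈ 0.00041904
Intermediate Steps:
j(q) = 406/q
w = √5690426 ≈ 2385.5
1/(j(Z) + w) = 1/(406/430 + √5690426) = 1/(406*(1/430) + √5690426) = 1/(203/215 + √5690426)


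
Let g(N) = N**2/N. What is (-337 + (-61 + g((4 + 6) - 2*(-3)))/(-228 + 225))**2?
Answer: 103684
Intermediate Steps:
g(N) = N
(-337 + (-61 + g((4 + 6) - 2*(-3)))/(-228 + 225))**2 = (-337 + (-61 + ((4 + 6) - 2*(-3)))/(-228 + 225))**2 = (-337 + (-61 + (10 + 6))/(-3))**2 = (-337 + (-61 + 16)*(-1/3))**2 = (-337 - 45*(-1/3))**2 = (-337 + 15)**2 = (-322)**2 = 103684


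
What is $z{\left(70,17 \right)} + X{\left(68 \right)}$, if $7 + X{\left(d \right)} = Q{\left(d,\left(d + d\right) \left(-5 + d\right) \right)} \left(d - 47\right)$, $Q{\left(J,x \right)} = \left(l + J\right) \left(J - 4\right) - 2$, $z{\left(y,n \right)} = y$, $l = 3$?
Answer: $95445$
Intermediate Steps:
$Q{\left(J,x \right)} = -2 + \left(-4 + J\right) \left(3 + J\right)$ ($Q{\left(J,x \right)} = \left(3 + J\right) \left(J - 4\right) - 2 = \left(3 + J\right) \left(-4 + J\right) - 2 = \left(-4 + J\right) \left(3 + J\right) - 2 = -2 + \left(-4 + J\right) \left(3 + J\right)$)
$X{\left(d \right)} = -7 + \left(-47 + d\right) \left(-14 + d^{2} - d\right)$ ($X{\left(d \right)} = -7 + \left(-14 + d^{2} - d\right) \left(d - 47\right) = -7 + \left(-14 + d^{2} - d\right) \left(-47 + d\right) = -7 + \left(-47 + d\right) \left(-14 + d^{2} - d\right)$)
$z{\left(70,17 \right)} + X{\left(68 \right)} = 70 + \left(651 + 68^{3} - 48 \cdot 68^{2} + 33 \cdot 68\right) = 70 + \left(651 + 314432 - 221952 + 2244\right) = 70 + 95375 = 95445$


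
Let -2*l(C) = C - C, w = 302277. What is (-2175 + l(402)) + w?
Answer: 300102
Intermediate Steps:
l(C) = 0 (l(C) = -(C - C)/2 = -½*0 = 0)
(-2175 + l(402)) + w = (-2175 + 0) + 302277 = -2175 + 302277 = 300102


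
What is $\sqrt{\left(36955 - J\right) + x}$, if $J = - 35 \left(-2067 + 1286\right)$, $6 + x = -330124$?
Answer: $i \sqrt{320510} \approx 566.14 i$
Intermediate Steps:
$x = -330130$ ($x = -6 - 330124 = -330130$)
$J = 27335$ ($J = \left(-35\right) \left(-781\right) = 27335$)
$\sqrt{\left(36955 - J\right) + x} = \sqrt{\left(36955 - 27335\right) - 330130} = \sqrt{9620 - 330130} = \sqrt{-320510} = i \sqrt{320510}$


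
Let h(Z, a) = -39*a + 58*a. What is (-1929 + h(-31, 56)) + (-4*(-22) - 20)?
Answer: -797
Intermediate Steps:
h(Z, a) = 19*a
(-1929 + h(-31, 56)) + (-4*(-22) - 20) = (-1929 + 19*56) + (-4*(-22) - 20) = (-1929 + 1064) + (88 - 20) = -865 + 68 = -797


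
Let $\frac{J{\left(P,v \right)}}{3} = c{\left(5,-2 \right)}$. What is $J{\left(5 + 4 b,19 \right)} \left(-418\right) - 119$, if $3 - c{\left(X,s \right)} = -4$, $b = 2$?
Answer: $-8897$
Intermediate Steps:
$c{\left(X,s \right)} = 7$ ($c{\left(X,s \right)} = 3 - -4 = 3 + 4 = 7$)
$J{\left(P,v \right)} = 21$ ($J{\left(P,v \right)} = 3 \cdot 7 = 21$)
$J{\left(5 + 4 b,19 \right)} \left(-418\right) - 119 = 21 \left(-418\right) - 119 = -8778 - 119 = -8897$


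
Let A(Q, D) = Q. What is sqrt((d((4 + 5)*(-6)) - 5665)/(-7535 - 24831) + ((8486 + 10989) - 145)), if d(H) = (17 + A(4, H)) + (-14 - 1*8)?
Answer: sqrt(5062369668809)/16183 ≈ 139.03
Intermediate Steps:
d(H) = -1 (d(H) = (17 + 4) + (-14 - 1*8) = 21 + (-14 - 8) = 21 - 22 = -1)
sqrt((d((4 + 5)*(-6)) - 5665)/(-7535 - 24831) + ((8486 + 10989) - 145)) = sqrt((-1 - 5665)/(-7535 - 24831) + ((8486 + 10989) - 145)) = sqrt(-5666/(-32366) + (19475 - 145)) = sqrt(-5666*(-1/32366) + 19330) = sqrt(2833/16183 + 19330) = sqrt(312820223/16183) = sqrt(5062369668809)/16183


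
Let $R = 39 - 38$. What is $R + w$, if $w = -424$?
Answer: $-423$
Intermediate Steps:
$R = 1$
$R + w = 1 - 424 = -423$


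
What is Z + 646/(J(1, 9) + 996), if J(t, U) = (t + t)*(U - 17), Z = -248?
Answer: -121197/490 ≈ -247.34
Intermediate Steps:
J(t, U) = 2*t*(-17 + U) (J(t, U) = (2*t)*(-17 + U) = 2*t*(-17 + U))
Z + 646/(J(1, 9) + 996) = -248 + 646/(2*1*(-17 + 9) + 996) = -248 + 646/(2*1*(-8) + 996) = -248 + 646/(-16 + 996) = -248 + 646/980 = -248 + 646*(1/980) = -248 + 323/490 = -121197/490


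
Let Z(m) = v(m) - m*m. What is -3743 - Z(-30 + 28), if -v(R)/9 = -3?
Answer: -3766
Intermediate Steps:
v(R) = 27 (v(R) = -9*(-3) = 27)
Z(m) = 27 - m**2 (Z(m) = 27 - m*m = 27 - m**2)
-3743 - Z(-30 + 28) = -3743 - (27 - (-30 + 28)**2) = -3743 - (27 - 1*(-2)**2) = -3743 - (27 - 1*4) = -3743 - (27 - 4) = -3743 - 1*23 = -3743 - 23 = -3766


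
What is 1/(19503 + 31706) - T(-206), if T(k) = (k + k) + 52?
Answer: 18435241/51209 ≈ 360.00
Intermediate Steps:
T(k) = 52 + 2*k (T(k) = 2*k + 52 = 52 + 2*k)
1/(19503 + 31706) - T(-206) = 1/(19503 + 31706) - (52 + 2*(-206)) = 1/51209 - (52 - 412) = 1/51209 - 1*(-360) = 1/51209 + 360 = 18435241/51209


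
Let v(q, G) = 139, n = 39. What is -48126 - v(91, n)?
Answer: -48265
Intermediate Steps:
-48126 - v(91, n) = -48126 - 1*139 = -48126 - 139 = -48265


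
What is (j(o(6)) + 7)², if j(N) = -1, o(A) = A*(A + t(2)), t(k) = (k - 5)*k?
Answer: 36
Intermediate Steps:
t(k) = k*(-5 + k) (t(k) = (-5 + k)*k = k*(-5 + k))
o(A) = A*(-6 + A) (o(A) = A*(A + 2*(-5 + 2)) = A*(A + 2*(-3)) = A*(A - 6) = A*(-6 + A))
(j(o(6)) + 7)² = (-1 + 7)² = 6² = 36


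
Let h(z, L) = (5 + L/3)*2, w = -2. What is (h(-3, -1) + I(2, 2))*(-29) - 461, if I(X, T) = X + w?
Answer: -2195/3 ≈ -731.67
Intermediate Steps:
I(X, T) = -2 + X (I(X, T) = X - 2 = -2 + X)
h(z, L) = 10 + 2*L/3 (h(z, L) = (5 + L*(1/3))*2 = (5 + L/3)*2 = 10 + 2*L/3)
(h(-3, -1) + I(2, 2))*(-29) - 461 = ((10 + (2/3)*(-1)) + (-2 + 2))*(-29) - 461 = ((10 - 2/3) + 0)*(-29) - 461 = (28/3 + 0)*(-29) - 461 = (28/3)*(-29) - 461 = -812/3 - 461 = -2195/3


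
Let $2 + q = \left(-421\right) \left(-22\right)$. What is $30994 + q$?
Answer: $40254$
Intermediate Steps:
$q = 9260$ ($q = -2 - -9262 = -2 + 9262 = 9260$)
$30994 + q = 30994 + 9260 = 40254$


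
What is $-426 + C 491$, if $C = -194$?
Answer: $-95680$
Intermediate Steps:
$-426 + C 491 = -426 - 95254 = -95680$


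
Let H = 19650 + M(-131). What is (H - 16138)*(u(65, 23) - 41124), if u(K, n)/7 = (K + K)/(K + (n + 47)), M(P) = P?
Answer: -1251157082/9 ≈ -1.3902e+8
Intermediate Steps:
u(K, n) = 14*K/(47 + K + n) (u(K, n) = 7*((K + K)/(K + (n + 47))) = 7*((2*K)/(K + (47 + n))) = 7*((2*K)/(47 + K + n)) = 7*(2*K/(47 + K + n)) = 14*K/(47 + K + n))
H = 19519 (H = 19650 - 131 = 19519)
(H - 16138)*(u(65, 23) - 41124) = (19519 - 16138)*(14*65/(47 + 65 + 23) - 41124) = 3381*(14*65/135 - 41124) = 3381*(14*65*(1/135) - 41124) = 3381*(182/27 - 41124) = 3381*(-1110166/27) = -1251157082/9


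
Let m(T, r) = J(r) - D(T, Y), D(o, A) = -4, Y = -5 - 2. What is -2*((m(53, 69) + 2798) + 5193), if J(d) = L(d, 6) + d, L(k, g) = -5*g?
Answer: -16068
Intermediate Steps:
Y = -7
J(d) = -30 + d (J(d) = -5*6 + d = -30 + d)
m(T, r) = -26 + r (m(T, r) = (-30 + r) - 1*(-4) = (-30 + r) + 4 = -26 + r)
-2*((m(53, 69) + 2798) + 5193) = -2*(((-26 + 69) + 2798) + 5193) = -2*((43 + 2798) + 5193) = -2*(2841 + 5193) = -2*8034 = -16068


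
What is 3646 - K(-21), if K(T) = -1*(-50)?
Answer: 3596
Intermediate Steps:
K(T) = 50
3646 - K(-21) = 3646 - 1*50 = 3646 - 50 = 3596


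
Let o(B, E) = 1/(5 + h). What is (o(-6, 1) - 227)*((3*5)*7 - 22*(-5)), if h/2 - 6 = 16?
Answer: -2391230/49 ≈ -48801.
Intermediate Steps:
h = 44 (h = 12 + 2*16 = 12 + 32 = 44)
o(B, E) = 1/49 (o(B, E) = 1/(5 + 44) = 1/49)
(o(-6, 1) - 227)*((3*5)*7 - 22*(-5)) = (1/49 - 227)*((3*5)*7 - 22*(-5)) = -11122*(15*7 + 110)/49 = -11122*(105 + 110)/49 = -11122/49*215 = -2391230/49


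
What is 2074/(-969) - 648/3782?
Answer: -249170/107787 ≈ -2.3117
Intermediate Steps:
2074/(-969) - 648/3782 = 2074*(-1/969) - 648*1/3782 = -122/57 - 324/1891 = -249170/107787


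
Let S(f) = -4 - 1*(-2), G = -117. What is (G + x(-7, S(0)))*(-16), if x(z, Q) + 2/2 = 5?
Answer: 1808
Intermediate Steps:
S(f) = -2 (S(f) = -4 + 2 = -2)
x(z, Q) = 4 (x(z, Q) = -1 + 5 = 4)
(G + x(-7, S(0)))*(-16) = (-117 + 4)*(-16) = -113*(-16) = 1808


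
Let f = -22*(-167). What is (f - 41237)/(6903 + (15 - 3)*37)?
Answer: -12521/2449 ≈ -5.1127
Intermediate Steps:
f = 3674
(f - 41237)/(6903 + (15 - 3)*37) = (3674 - 41237)/(6903 + (15 - 3)*37) = -37563/(6903 + 12*37) = -37563/(6903 + 444) = -37563/7347 = -37563*1/7347 = -12521/2449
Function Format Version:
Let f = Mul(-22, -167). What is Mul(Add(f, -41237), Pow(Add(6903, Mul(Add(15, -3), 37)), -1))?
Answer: Rational(-12521, 2449) ≈ -5.1127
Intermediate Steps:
f = 3674
Mul(Add(f, -41237), Pow(Add(6903, Mul(Add(15, -3), 37)), -1)) = Mul(Add(3674, -41237), Pow(Add(6903, Mul(Add(15, -3), 37)), -1)) = Mul(-37563, Pow(Add(6903, Mul(12, 37)), -1)) = Mul(-37563, Pow(Add(6903, 444), -1)) = Mul(-37563, Pow(7347, -1)) = Mul(-37563, Rational(1, 7347)) = Rational(-12521, 2449)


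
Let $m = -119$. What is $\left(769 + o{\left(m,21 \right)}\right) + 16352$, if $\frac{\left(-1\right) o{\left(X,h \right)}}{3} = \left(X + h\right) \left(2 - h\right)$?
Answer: $11535$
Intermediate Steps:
$o{\left(X,h \right)} = - 3 \left(2 - h\right) \left(X + h\right)$ ($o{\left(X,h \right)} = - 3 \left(X + h\right) \left(2 - h\right) = - 3 \left(2 - h\right) \left(X + h\right)$)
$\left(769 + o{\left(m,21 \right)}\right) + 16352 = \left(769 + \left(\left(-6\right) \left(-119\right) - 126 + 3 \cdot 21^{2} + 3 \left(-119\right) 21\right)\right) + 16352 = \left(769 + \left(714 - 126 + 3 \cdot 441 - 7497\right)\right) + 16352 = \left(769 + \left(714 - 126 + 1323 - 7497\right)\right) + 16352 = \left(769 - 5586\right) + 16352 = -4817 + 16352 = 11535$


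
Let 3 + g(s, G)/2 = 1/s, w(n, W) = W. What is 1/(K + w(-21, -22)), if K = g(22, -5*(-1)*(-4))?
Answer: -11/307 ≈ -0.035831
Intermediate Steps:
g(s, G) = -6 + 2/s
K = -65/11 (K = -6 + 2/22 = -6 + 2*(1/22) = -6 + 1/11 = -65/11 ≈ -5.9091)
1/(K + w(-21, -22)) = 1/(-65/11 - 22) = 1/(-307/11) = -11/307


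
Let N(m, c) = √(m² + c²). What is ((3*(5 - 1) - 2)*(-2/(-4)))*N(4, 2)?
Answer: 10*√5 ≈ 22.361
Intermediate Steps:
N(m, c) = √(c² + m²)
((3*(5 - 1) - 2)*(-2/(-4)))*N(4, 2) = ((3*(5 - 1) - 2)*(-2/(-4)))*√(2² + 4²) = ((3*4 - 2)*(-2*(-¼)))*√(4 + 16) = ((12 - 2)*(½))*√20 = (10*(½))*(2*√5) = 5*(2*√5) = 10*√5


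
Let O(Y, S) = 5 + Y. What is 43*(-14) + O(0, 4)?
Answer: -597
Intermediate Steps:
43*(-14) + O(0, 4) = 43*(-14) + (5 + 0) = -602 + 5 = -597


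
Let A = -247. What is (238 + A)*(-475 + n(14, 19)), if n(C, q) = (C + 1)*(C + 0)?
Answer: 2385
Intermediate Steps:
n(C, q) = C*(1 + C) (n(C, q) = (1 + C)*C = C*(1 + C))
(238 + A)*(-475 + n(14, 19)) = (238 - 247)*(-475 + 14*(1 + 14)) = -9*(-475 + 14*15) = -9*(-475 + 210) = -9*(-265) = 2385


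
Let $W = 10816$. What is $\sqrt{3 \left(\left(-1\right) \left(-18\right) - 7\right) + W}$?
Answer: $\sqrt{10849} \approx 104.16$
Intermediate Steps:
$\sqrt{3 \left(\left(-1\right) \left(-18\right) - 7\right) + W} = \sqrt{3 \left(\left(-1\right) \left(-18\right) - 7\right) + 10816} = \sqrt{3 \left(18 - 7\right) + 10816} = \sqrt{3 \cdot 11 + 10816} = \sqrt{33 + 10816} = \sqrt{10849}$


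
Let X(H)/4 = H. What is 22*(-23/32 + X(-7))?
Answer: -10109/16 ≈ -631.81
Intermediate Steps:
X(H) = 4*H
22*(-23/32 + X(-7)) = 22*(-23/32 + 4*(-7)) = 22*(-23*1/32 - 28) = 22*(-23/32 - 28) = 22*(-919/32) = -10109/16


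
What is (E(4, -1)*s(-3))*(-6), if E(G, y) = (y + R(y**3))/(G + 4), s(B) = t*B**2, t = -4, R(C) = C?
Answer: -54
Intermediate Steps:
s(B) = -4*B**2
E(G, y) = (y + y**3)/(4 + G) (E(G, y) = (y + y**3)/(G + 4) = (y + y**3)/(4 + G))
(E(4, -1)*s(-3))*(-6) = (((-1 + (-1)**3)/(4 + 4))*(-4*(-3)**2))*(-6) = (((-1 - 1)/8)*(-4*9))*(-6) = (((1/8)*(-2))*(-36))*(-6) = -1/4*(-36)*(-6) = 9*(-6) = -54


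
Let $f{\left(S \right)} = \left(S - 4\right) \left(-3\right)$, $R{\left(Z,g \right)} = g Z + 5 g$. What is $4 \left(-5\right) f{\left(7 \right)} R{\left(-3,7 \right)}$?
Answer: $2520$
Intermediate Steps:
$R{\left(Z,g \right)} = 5 g + Z g$ ($R{\left(Z,g \right)} = Z g + 5 g = 5 g + Z g$)
$f{\left(S \right)} = 12 - 3 S$ ($f{\left(S \right)} = \left(-4 + S\right) \left(-3\right) = 12 - 3 S$)
$4 \left(-5\right) f{\left(7 \right)} R{\left(-3,7 \right)} = 4 \left(-5\right) \left(12 - 21\right) 7 \left(5 - 3\right) = - 20 \left(12 - 21\right) 7 \cdot 2 = \left(-20\right) \left(-9\right) 14 = 180 \cdot 14 = 2520$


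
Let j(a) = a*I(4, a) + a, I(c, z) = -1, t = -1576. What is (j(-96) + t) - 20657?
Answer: -22233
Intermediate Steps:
j(a) = 0 (j(a) = a*(-1) + a = -a + a = 0)
(j(-96) + t) - 20657 = (0 - 1576) - 20657 = -1576 - 20657 = -22233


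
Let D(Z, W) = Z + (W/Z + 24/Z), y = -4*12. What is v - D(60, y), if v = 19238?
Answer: 95892/5 ≈ 19178.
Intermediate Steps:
y = -48
D(Z, W) = Z + 24/Z + W/Z (D(Z, W) = Z + (24/Z + W/Z) = Z + 24/Z + W/Z)
v - D(60, y) = 19238 - (24 - 48 + 60**2)/60 = 19238 - (24 - 48 + 3600)/60 = 19238 - 3576/60 = 19238 - 1*298/5 = 19238 - 298/5 = 95892/5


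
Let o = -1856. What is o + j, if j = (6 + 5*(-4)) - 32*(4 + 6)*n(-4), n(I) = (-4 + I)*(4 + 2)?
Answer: 13490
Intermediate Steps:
n(I) = -24 + 6*I (n(I) = (-4 + I)*6 = -24 + 6*I)
j = 15346 (j = (6 + 5*(-4)) - 32*(4 + 6)*(-24 + 6*(-4)) = (6 - 20) - 320*(-24 - 24) = -14 - 320*(-48) = -14 - 32*(-480) = -14 + 15360 = 15346)
o + j = -1856 + 15346 = 13490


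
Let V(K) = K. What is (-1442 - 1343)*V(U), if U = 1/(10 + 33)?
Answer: -2785/43 ≈ -64.767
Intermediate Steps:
U = 1/43 ≈ 0.023256
(-1442 - 1343)*V(U) = (-1442 - 1343)*(1/43) = -2785*1/43 = -2785/43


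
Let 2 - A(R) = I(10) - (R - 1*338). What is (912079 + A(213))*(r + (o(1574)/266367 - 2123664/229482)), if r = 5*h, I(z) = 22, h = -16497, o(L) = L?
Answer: -85157394095858814810/1131970961 ≈ -7.5229e+10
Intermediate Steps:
A(R) = -358 + R (A(R) = 2 - (22 - (R - 1*338)) = 2 - (22 - (R - 338)) = 2 - (22 - (-338 + R)) = 2 - (22 + (338 - R)) = 2 - (360 - R) = 2 + (-360 + R) = -358 + R)
r = -82485 (r = 5*(-16497) = -82485)
(912079 + A(213))*(r + (o(1574)/266367 - 2123664/229482)) = (912079 + (-358 + 213))*(-82485 + (1574/266367 - 2123664/229482)) = (912079 - 145)*(-82485 + (1574*(1/266367) - 2123664*1/229482)) = 911934*(-82485 + (1574/266367 - 353944/38247)) = 911934*(-82485 - 10468755630/1131970961) = 911934*(-93381093473715/1131970961) = -85157394095858814810/1131970961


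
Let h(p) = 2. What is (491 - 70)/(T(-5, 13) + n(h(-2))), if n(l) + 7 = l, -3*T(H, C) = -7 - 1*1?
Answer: -1263/7 ≈ -180.43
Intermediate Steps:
T(H, C) = 8/3 (T(H, C) = -(-7 - 1*1)/3 = -(-7 - 1)/3 = -1/3*(-8) = 8/3)
n(l) = -7 + l
(491 - 70)/(T(-5, 13) + n(h(-2))) = (491 - 70)/(8/3 + (-7 + 2)) = 421/(8/3 - 5) = 421/(-7/3) = 421*(-3/7) = -1263/7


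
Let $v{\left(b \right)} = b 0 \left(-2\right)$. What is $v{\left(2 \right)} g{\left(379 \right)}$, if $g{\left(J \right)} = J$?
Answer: $0$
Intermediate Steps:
$v{\left(b \right)} = 0$ ($v{\left(b \right)} = 0 \left(-2\right) = 0$)
$v{\left(2 \right)} g{\left(379 \right)} = 0 \cdot 379 = 0$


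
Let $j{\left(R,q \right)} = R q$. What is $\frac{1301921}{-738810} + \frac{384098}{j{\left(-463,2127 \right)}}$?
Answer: $- \frac{521969515367}{242526942270} \approx -2.1522$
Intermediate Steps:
$\frac{1301921}{-738810} + \frac{384098}{j{\left(-463,2127 \right)}} = \frac{1301921}{-738810} + \frac{384098}{\left(-463\right) 2127} = 1301921 \left(- \frac{1}{738810}\right) + \frac{384098}{-984801} = - \frac{1301921}{738810} + 384098 \left(- \frac{1}{984801}\right) = - \frac{1301921}{738810} - \frac{384098}{984801} = - \frac{521969515367}{242526942270}$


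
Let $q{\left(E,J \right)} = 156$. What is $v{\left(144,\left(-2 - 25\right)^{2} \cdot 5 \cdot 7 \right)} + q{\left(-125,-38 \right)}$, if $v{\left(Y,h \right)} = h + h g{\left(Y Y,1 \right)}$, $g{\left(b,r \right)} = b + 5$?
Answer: $529232286$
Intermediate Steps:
$g{\left(b,r \right)} = 5 + b$
$v{\left(Y,h \right)} = h + h \left(5 + Y^{2}\right)$ ($v{\left(Y,h \right)} = h + h \left(5 + Y Y\right) = h + h \left(5 + Y^{2}\right)$)
$v{\left(144,\left(-2 - 25\right)^{2} \cdot 5 \cdot 7 \right)} + q{\left(-125,-38 \right)} = \left(-2 - 25\right)^{2} \cdot 5 \cdot 7 \left(6 + 144^{2}\right) + 156 = \left(-2 - 25\right)^{2} \cdot 5 \cdot 7 \left(6 + 20736\right) + 156 = \left(-2 - 25\right)^{2} \cdot 5 \cdot 7 \cdot 20742 + 156 = \left(-27\right)^{2} \cdot 5 \cdot 7 \cdot 20742 + 156 = 729 \cdot 5 \cdot 7 \cdot 20742 + 156 = 3645 \cdot 7 \cdot 20742 + 156 = 25515 \cdot 20742 + 156 = 529232130 + 156 = 529232286$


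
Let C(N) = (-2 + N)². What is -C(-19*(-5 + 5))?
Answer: -4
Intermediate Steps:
-C(-19*(-5 + 5)) = -(-2 - 19*(-5 + 5))² = -(-2 - 19*0)² = -(-2 + 0)² = -1*(-2)² = -1*4 = -4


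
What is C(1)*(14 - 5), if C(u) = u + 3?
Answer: 36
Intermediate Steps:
C(u) = 3 + u
C(1)*(14 - 5) = (3 + 1)*(14 - 5) = 4*9 = 36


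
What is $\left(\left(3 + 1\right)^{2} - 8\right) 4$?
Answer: $32$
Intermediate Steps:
$\left(\left(3 + 1\right)^{2} - 8\right) 4 = \left(4^{2} - 8\right) 4 = \left(16 - 8\right) 4 = 8 \cdot 4 = 32$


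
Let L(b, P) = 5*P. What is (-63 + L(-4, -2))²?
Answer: 5329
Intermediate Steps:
(-63 + L(-4, -2))² = (-63 + 5*(-2))² = (-63 - 10)² = (-73)² = 5329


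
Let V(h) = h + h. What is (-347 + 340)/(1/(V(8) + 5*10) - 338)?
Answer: 462/22307 ≈ 0.020711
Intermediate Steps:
V(h) = 2*h
(-347 + 340)/(1/(V(8) + 5*10) - 338) = (-347 + 340)/(1/(2*8 + 5*10) - 338) = -7/(1/(16 + 50) - 338) = -7/(1/66 - 338) = -7/(-22307/66) = -7*(-66/22307) = 462/22307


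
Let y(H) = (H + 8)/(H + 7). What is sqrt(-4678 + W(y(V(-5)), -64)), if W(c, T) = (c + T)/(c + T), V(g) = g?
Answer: I*sqrt(4677) ≈ 68.389*I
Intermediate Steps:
y(H) = (8 + H)/(7 + H)
W(c, T) = 1 (W(c, T) = (T + c)/(T + c) = 1)
sqrt(-4678 + W(y(V(-5)), -64)) = sqrt(-4678 + 1) = sqrt(-4677) = I*sqrt(4677)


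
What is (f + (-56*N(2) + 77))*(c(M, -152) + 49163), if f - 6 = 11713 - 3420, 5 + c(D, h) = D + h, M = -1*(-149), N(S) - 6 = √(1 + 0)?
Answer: 392453520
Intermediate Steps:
N(S) = 7 (N(S) = 6 + √(1 + 0) = 6 + √1 = 6 + 1 = 7)
M = 149
c(D, h) = -5 + D + h (c(D, h) = -5 + (D + h) = -5 + D + h)
f = 8299 (f = 6 + (11713 - 3420) = 6 + 8293 = 8299)
(f + (-56*N(2) + 77))*(c(M, -152) + 49163) = (8299 + (-56*7 + 77))*((-5 + 149 - 152) + 49163) = (8299 + (-392 + 77))*(-8 + 49163) = (8299 - 315)*49155 = 7984*49155 = 392453520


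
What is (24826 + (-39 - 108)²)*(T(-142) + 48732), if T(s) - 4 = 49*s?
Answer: 1939961430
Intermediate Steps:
T(s) = 4 + 49*s
(24826 + (-39 - 108)²)*(T(-142) + 48732) = (24826 + (-39 - 108)²)*((4 + 49*(-142)) + 48732) = (24826 + (-147)²)*((4 - 6958) + 48732) = (24826 + 21609)*(-6954 + 48732) = 46435*41778 = 1939961430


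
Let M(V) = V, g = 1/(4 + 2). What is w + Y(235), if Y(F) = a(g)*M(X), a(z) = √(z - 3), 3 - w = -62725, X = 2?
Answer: 62728 + I*√102/3 ≈ 62728.0 + 3.3665*I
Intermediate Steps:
g = ⅙ (g = 1/6 = ⅙ ≈ 0.16667)
w = 62728 (w = 3 - 1*(-62725) = 3 + 62725 = 62728)
a(z) = √(-3 + z)
Y(F) = I*√102/3 (Y(F) = √(-3 + ⅙)*2 = √(-17/6)*2 = (I*√102/6)*2 = I*√102/3)
w + Y(235) = 62728 + I*√102/3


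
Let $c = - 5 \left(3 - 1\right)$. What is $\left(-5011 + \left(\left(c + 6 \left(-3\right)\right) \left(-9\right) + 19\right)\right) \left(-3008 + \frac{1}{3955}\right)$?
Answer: $\frac{11278013772}{791} \approx 1.4258 \cdot 10^{7}$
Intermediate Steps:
$c = -10$ ($c = \left(-5\right) 2 = -10$)
$\left(-5011 + \left(\left(c + 6 \left(-3\right)\right) \left(-9\right) + 19\right)\right) \left(-3008 + \frac{1}{3955}\right) = \left(-5011 + \left(\left(-10 + 6 \left(-3\right)\right) \left(-9\right) + 19\right)\right) \left(-3008 + \frac{1}{3955}\right) = \left(-5011 + \left(\left(-10 - 18\right) \left(-9\right) + 19\right)\right) \left(-3008 + \frac{1}{3955}\right) = \left(-5011 + \left(\left(-28\right) \left(-9\right) + 19\right)\right) \left(- \frac{11896639}{3955}\right) = \left(-5011 + \left(252 + 19\right)\right) \left(- \frac{11896639}{3955}\right) = \left(-5011 + 271\right) \left(- \frac{11896639}{3955}\right) = \left(-4740\right) \left(- \frac{11896639}{3955}\right) = \frac{11278013772}{791}$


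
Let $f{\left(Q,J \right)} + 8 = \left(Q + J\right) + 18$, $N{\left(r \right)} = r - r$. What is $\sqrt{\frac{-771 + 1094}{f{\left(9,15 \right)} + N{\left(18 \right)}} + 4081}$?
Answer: $\frac{9 \sqrt{202}}{2} \approx 63.957$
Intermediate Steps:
$N{\left(r \right)} = 0$
$f{\left(Q,J \right)} = 10 + J + Q$ ($f{\left(Q,J \right)} = -8 + \left(\left(Q + J\right) + 18\right) = -8 + \left(\left(J + Q\right) + 18\right) = -8 + \left(18 + J + Q\right) = 10 + J + Q$)
$\sqrt{\frac{-771 + 1094}{f{\left(9,15 \right)} + N{\left(18 \right)}} + 4081} = \sqrt{\frac{-771 + 1094}{\left(10 + 15 + 9\right) + 0} + 4081} = \sqrt{\frac{323}{34 + 0} + 4081} = \sqrt{\frac{323}{34} + 4081} = \sqrt{323 \cdot \frac{1}{34} + 4081} = \sqrt{\frac{19}{2} + 4081} = \sqrt{\frac{8181}{2}} = \frac{9 \sqrt{202}}{2}$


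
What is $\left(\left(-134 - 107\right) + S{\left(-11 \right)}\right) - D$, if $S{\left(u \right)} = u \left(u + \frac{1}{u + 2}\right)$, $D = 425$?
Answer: $- \frac{4894}{9} \approx -543.78$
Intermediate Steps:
$S{\left(u \right)} = u \left(u + \frac{1}{2 + u}\right)$
$\left(\left(-134 - 107\right) + S{\left(-11 \right)}\right) - D = \left(\left(-134 - 107\right) - \frac{11 \left(1 + \left(-11\right)^{2} + 2 \left(-11\right)\right)}{2 - 11}\right) - 425 = \left(-241 - \frac{11 \left(1 + 121 - 22\right)}{-9}\right) - 425 = \left(-241 - \left(- \frac{11}{9}\right) 100\right) - 425 = \left(-241 + \frac{1100}{9}\right) - 425 = - \frac{1069}{9} - 425 = - \frac{4894}{9}$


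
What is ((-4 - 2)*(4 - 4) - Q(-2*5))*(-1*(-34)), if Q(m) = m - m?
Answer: 0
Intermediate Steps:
Q(m) = 0
((-4 - 2)*(4 - 4) - Q(-2*5))*(-1*(-34)) = ((-4 - 2)*(4 - 4) - 1*0)*(-1*(-34)) = (-6*0 + 0)*34 = (0 + 0)*34 = 0*34 = 0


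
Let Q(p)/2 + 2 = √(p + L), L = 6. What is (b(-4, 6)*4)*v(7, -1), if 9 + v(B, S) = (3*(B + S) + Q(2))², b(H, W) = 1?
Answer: 876 + 448*√2 ≈ 1509.6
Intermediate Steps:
Q(p) = -4 + 2*√(6 + p) (Q(p) = -4 + 2*√(p + 6) = -4 + 2*√(6 + p))
v(B, S) = -9 + (-4 + 3*B + 3*S + 4*√2)² (v(B, S) = -9 + (3*(B + S) + (-4 + 2*√(6 + 2)))² = -9 + ((3*B + 3*S) + (-4 + 2*√8))² = -9 + ((3*B + 3*S) + (-4 + 2*(2*√2)))² = -9 + ((3*B + 3*S) + (-4 + 4*√2))² = -9 + (-4 + 3*B + 3*S + 4*√2)²)
(b(-4, 6)*4)*v(7, -1) = (1*4)*(-9 + (-4 + 3*7 + 3*(-1) + 4*√2)²) = 4*(-9 + (-4 + 21 - 3 + 4*√2)²) = 4*(-9 + (14 + 4*√2)²) = -36 + 4*(14 + 4*√2)²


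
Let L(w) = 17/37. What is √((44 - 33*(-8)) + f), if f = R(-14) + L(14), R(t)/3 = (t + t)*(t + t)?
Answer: √3642169/37 ≈ 51.580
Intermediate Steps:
L(w) = 17/37 (L(w) = 17*(1/37) = 17/37)
R(t) = 12*t² (R(t) = 3*((t + t)*(t + t)) = 3*((2*t)*(2*t)) = 3*(4*t²) = 12*t²)
f = 87041/37 (f = 12*(-14)² + 17/37 = 12*196 + 17/37 = 2352 + 17/37 = 87041/37 ≈ 2352.5)
√((44 - 33*(-8)) + f) = √((44 - 33*(-8)) + 87041/37) = √((44 + 264) + 87041/37) = √(308 + 87041/37) = √(98437/37) = √3642169/37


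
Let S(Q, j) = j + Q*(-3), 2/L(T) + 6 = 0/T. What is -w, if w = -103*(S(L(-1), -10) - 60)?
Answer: -7107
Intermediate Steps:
L(T) = -1/3 (L(T) = 2/(-6 + 0/T) = 2/(-6 + 0) = 2/(-6) = 2*(-1/6) = -1/3)
S(Q, j) = j - 3*Q
w = 7107 (w = -103*((-10 - 3*(-1/3)) - 60) = -103*((-10 + 1) - 60) = -103*(-9 - 60) = -103*(-69) = 7107)
-w = -1*7107 = -7107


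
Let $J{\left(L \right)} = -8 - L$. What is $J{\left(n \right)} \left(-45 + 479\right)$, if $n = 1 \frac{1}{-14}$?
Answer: $-3441$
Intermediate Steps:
$n = - \frac{1}{14}$ ($n = 1 \left(- \frac{1}{14}\right) = - \frac{1}{14} \approx -0.071429$)
$J{\left(n \right)} \left(-45 + 479\right) = \left(-8 - - \frac{1}{14}\right) \left(-45 + 479\right) = \left(-8 + \frac{1}{14}\right) 434 = \left(- \frac{111}{14}\right) 434 = -3441$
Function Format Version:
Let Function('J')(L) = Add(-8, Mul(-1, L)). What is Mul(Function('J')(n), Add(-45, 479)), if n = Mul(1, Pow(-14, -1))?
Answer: -3441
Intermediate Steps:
n = Rational(-1, 14) (n = Mul(1, Rational(-1, 14)) = Rational(-1, 14) ≈ -0.071429)
Mul(Function('J')(n), Add(-45, 479)) = Mul(Add(-8, Mul(-1, Rational(-1, 14))), Add(-45, 479)) = Mul(Add(-8, Rational(1, 14)), 434) = Mul(Rational(-111, 14), 434) = -3441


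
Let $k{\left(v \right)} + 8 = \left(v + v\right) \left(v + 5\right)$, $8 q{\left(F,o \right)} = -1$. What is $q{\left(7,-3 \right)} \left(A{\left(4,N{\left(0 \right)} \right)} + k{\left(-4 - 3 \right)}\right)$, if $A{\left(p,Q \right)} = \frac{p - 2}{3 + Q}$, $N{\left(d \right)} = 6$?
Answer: $- \frac{91}{36} \approx -2.5278$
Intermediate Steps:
$q{\left(F,o \right)} = - \frac{1}{8}$ ($q{\left(F,o \right)} = \frac{1}{8} \left(-1\right) = - \frac{1}{8}$)
$A{\left(p,Q \right)} = \frac{-2 + p}{3 + Q}$
$k{\left(v \right)} = -8 + 2 v \left(5 + v\right)$ ($k{\left(v \right)} = -8 + \left(v + v\right) \left(v + 5\right) = -8 + 2 v \left(5 + v\right)$)
$q{\left(7,-3 \right)} \left(A{\left(4,N{\left(0 \right)} \right)} + k{\left(-4 - 3 \right)}\right) = - \frac{\frac{-2 + 4}{3 + 6} + \left(-8 + 2 \left(-4 - 3\right)^{2} + 10 \left(-4 - 3\right)\right)}{8} = - \frac{\frac{1}{9} \cdot 2 + \left(-8 + 2 \left(-4 - 3\right)^{2} + 10 \left(-4 - 3\right)\right)}{8} = - \frac{\frac{1}{9} \cdot 2 + \left(-8 + 2 \left(-7\right)^{2} + 10 \left(-7\right)\right)}{8} = - \frac{\frac{2}{9} - -20}{8} = - \frac{\frac{2}{9} + 20}{8} = \left(- \frac{1}{8}\right) \frac{182}{9} = - \frac{91}{36}$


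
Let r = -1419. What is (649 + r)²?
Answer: 592900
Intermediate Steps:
(649 + r)² = (649 - 1419)² = (-770)² = 592900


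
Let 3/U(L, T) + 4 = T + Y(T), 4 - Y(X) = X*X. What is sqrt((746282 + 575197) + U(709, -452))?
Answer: sqrt(1538973135855541)/34126 ≈ 1149.6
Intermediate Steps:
Y(X) = 4 - X**2 (Y(X) = 4 - X*X = 4 - X**2)
U(L, T) = 3/(T - T**2) (U(L, T) = 3/(-4 + (T + (4 - T**2))) = 3/(-4 + (4 + T - T**2)) = 3/(T - T**2))
sqrt((746282 + 575197) + U(709, -452)) = sqrt((746282 + 575197) - 3/(-452*(-1 - 452))) = sqrt(1321479 - 3*(-1/452)/(-453)) = sqrt(1321479 - 3*(-1/452)*(-1/453)) = sqrt(1321479 - 1/68252) = sqrt(90193584707/68252) = sqrt(1538973135855541)/34126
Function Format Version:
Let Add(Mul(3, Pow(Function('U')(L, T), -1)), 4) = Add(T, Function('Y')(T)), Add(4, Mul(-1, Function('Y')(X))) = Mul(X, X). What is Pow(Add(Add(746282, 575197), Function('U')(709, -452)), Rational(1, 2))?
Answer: Mul(Rational(1, 34126), Pow(1538973135855541, Rational(1, 2))) ≈ 1149.6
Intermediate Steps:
Function('Y')(X) = Add(4, Mul(-1, Pow(X, 2))) (Function('Y')(X) = Add(4, Mul(-1, Mul(X, X))) = Add(4, Mul(-1, Pow(X, 2))))
Function('U')(L, T) = Mul(3, Pow(Add(T, Mul(-1, Pow(T, 2))), -1)) (Function('U')(L, T) = Mul(3, Pow(Add(-4, Add(T, Add(4, Mul(-1, Pow(T, 2))))), -1)) = Mul(3, Pow(Add(-4, Add(4, T, Mul(-1, Pow(T, 2)))), -1)) = Mul(3, Pow(Add(T, Mul(-1, Pow(T, 2))), -1)))
Pow(Add(Add(746282, 575197), Function('U')(709, -452)), Rational(1, 2)) = Pow(Add(Add(746282, 575197), Mul(-3, Pow(-452, -1), Pow(Add(-1, -452), -1))), Rational(1, 2)) = Pow(Add(1321479, Mul(-3, Rational(-1, 452), Pow(-453, -1))), Rational(1, 2)) = Pow(Add(1321479, Mul(-3, Rational(-1, 452), Rational(-1, 453))), Rational(1, 2)) = Pow(Add(1321479, Rational(-1, 68252)), Rational(1, 2)) = Pow(Rational(90193584707, 68252), Rational(1, 2)) = Mul(Rational(1, 34126), Pow(1538973135855541, Rational(1, 2)))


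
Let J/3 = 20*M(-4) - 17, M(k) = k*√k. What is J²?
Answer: -227799 + 48960*I ≈ -2.278e+5 + 48960.0*I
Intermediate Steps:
M(k) = k^(3/2)
J = -51 - 480*I (J = 3*(20*(-4)^(3/2) - 17) = 3*(20*(-8*I) - 17) = 3*(-160*I - 17) = 3*(-17 - 160*I) = -51 - 480*I ≈ -51.0 - 480.0*I)
J² = (-51 - 480*I)²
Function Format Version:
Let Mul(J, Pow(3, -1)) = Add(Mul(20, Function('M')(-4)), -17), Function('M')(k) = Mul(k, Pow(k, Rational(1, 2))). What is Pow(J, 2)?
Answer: Add(-227799, Mul(48960, I)) ≈ Add(-2.2780e+5, Mul(48960., I))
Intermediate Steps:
Function('M')(k) = Pow(k, Rational(3, 2))
J = Add(-51, Mul(-480, I)) (J = Mul(3, Add(Mul(20, Pow(-4, Rational(3, 2))), -17)) = Mul(3, Add(Mul(20, Mul(-8, I)), -17)) = Mul(3, Add(Mul(-160, I), -17)) = Mul(3, Add(-17, Mul(-160, I))) = Add(-51, Mul(-480, I)) ≈ Add(-51.000, Mul(-480.00, I)))
Pow(J, 2) = Pow(Add(-51, Mul(-480, I)), 2)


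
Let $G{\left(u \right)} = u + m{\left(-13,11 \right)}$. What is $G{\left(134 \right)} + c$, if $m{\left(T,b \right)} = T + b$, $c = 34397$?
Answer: $34529$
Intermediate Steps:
$G{\left(u \right)} = -2 + u$ ($G{\left(u \right)} = u + \left(-13 + 11\right) = u - 2 = -2 + u$)
$G{\left(134 \right)} + c = \left(-2 + 134\right) + 34397 = 132 + 34397 = 34529$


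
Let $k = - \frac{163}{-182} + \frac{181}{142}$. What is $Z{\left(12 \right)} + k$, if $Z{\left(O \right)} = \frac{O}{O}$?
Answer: $\frac{20483}{6461} \approx 3.1703$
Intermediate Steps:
$Z{\left(O \right)} = 1$
$k = \frac{14022}{6461}$ ($k = \left(-163\right) \left(- \frac{1}{182}\right) + 181 \cdot \frac{1}{142} = \frac{163}{182} + \frac{181}{142} = \frac{14022}{6461} \approx 2.1703$)
$Z{\left(12 \right)} + k = 1 + \frac{14022}{6461} = \frac{20483}{6461}$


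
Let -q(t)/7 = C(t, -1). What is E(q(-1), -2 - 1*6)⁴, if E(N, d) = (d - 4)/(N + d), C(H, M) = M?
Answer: 20736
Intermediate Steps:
q(t) = 7 (q(t) = -7*(-1) = 7)
E(N, d) = (-4 + d)/(N + d)
E(q(-1), -2 - 1*6)⁴ = ((-4 + (-2 - 1*6))/(7 + (-2 - 1*6)))⁴ = ((-4 + (-2 - 6))/(7 + (-2 - 6)))⁴ = ((-4 - 8)/(7 - 8))⁴ = (-12/(-1))⁴ = (-1*(-12))⁴ = 12⁴ = 20736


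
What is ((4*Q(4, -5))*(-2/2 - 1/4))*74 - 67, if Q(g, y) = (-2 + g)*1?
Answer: -807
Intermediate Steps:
Q(g, y) = -2 + g
((4*Q(4, -5))*(-2/2 - 1/4))*74 - 67 = ((4*(-2 + 4))*(-2/2 - 1/4))*74 - 67 = ((4*2)*(-2*½ - 1*¼))*74 - 67 = (8*(-1 - ¼))*74 - 67 = (8*(-5/4))*74 - 67 = -10*74 - 67 = -740 - 67 = -807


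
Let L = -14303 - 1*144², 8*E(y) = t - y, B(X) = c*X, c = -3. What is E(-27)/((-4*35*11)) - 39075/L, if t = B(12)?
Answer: 481719351/431680480 ≈ 1.1159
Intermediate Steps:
B(X) = -3*X
t = -36 (t = -3*12 = -36)
E(y) = -9/2 - y/8 (E(y) = (-36 - y)/8 = -9/2 - y/8)
L = -35039 (L = -14303 - 1*20736 = -14303 - 20736 = -35039)
E(-27)/((-4*35*11)) - 39075/L = (-9/2 - ⅛*(-27))/((-4*35*11)) - 39075/(-35039) = (-9/2 + 27/8)/((-140*11)) - 39075*(-1/35039) = -9/8/(-1540) + 39075/35039 = -9/8*(-1/1540) + 39075/35039 = 9/12320 + 39075/35039 = 481719351/431680480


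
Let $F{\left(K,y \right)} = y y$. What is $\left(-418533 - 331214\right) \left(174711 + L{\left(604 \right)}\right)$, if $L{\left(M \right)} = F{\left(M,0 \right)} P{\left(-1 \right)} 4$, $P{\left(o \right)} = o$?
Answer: $-130989048117$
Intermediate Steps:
$F{\left(K,y \right)} = y^{2}$
$L{\left(M \right)} = 0$ ($L{\left(M \right)} = 0^{2} \left(-1\right) 4 = 0 \left(-1\right) 4 = 0 \cdot 4 = 0$)
$\left(-418533 - 331214\right) \left(174711 + L{\left(604 \right)}\right) = \left(-418533 - 331214\right) \left(174711 + 0\right) = \left(-749747\right) 174711 = -130989048117$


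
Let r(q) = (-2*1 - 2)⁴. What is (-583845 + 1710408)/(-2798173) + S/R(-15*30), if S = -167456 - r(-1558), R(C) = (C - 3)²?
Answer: -233489352281/191403427719 ≈ -1.2199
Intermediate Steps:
r(q) = 256 (r(q) = (-2 - 2)⁴ = (-4)⁴ = 256)
R(C) = (-3 + C)²
S = -167712 (S = -167456 - 1*256 = -167456 - 256 = -167712)
(-583845 + 1710408)/(-2798173) + S/R(-15*30) = (-583845 + 1710408)/(-2798173) - 167712/(-3 - 15*30)² = 1126563*(-1/2798173) - 167712/(-3 - 450)² = -1126563/2798173 - 167712/((-453)²) = -1126563/2798173 - 167712/205209 = -1126563/2798173 - 167712*1/205209 = -1126563/2798173 - 55904/68403 = -233489352281/191403427719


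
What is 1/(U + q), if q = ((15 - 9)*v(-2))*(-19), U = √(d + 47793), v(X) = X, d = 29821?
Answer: -114/12815 + √77614/25630 ≈ 0.0019740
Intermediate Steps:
U = √77614 (U = √(29821 + 47793) = √77614 ≈ 278.59)
q = 228 (q = ((15 - 9)*(-2))*(-19) = (6*(-2))*(-19) = -12*(-19) = 228)
1/(U + q) = 1/(√77614 + 228) = 1/(228 + √77614)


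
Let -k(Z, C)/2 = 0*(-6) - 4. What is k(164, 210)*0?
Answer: 0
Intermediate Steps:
k(Z, C) = 8 (k(Z, C) = -2*(0*(-6) - 4) = -2*(0 - 4) = -2*(-4) = 8)
k(164, 210)*0 = 8*0 = 0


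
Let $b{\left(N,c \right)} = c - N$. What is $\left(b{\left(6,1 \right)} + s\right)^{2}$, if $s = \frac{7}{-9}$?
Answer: $\frac{2704}{81} \approx 33.383$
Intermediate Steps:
$s = - \frac{7}{9}$ ($s = 7 \left(- \frac{1}{9}\right) = - \frac{7}{9} \approx -0.77778$)
$\left(b{\left(6,1 \right)} + s\right)^{2} = \left(\left(1 - 6\right) - \frac{7}{9}\right)^{2} = \left(-5 - \frac{7}{9}\right)^{2} = \left(- \frac{52}{9}\right)^{2} = \frac{2704}{81}$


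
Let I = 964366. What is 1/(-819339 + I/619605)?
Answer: -619605/507665576729 ≈ -1.2205e-6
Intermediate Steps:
1/(-819339 + I/619605) = 1/(-819339 + 964366/619605) = 1/(-507665576729/619605) = -619605/507665576729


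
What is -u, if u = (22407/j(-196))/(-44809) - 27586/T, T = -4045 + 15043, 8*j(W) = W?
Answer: 330088397/132679449 ≈ 2.4879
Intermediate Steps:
j(W) = W/8
T = 10998
u = -330088397/132679449 (u = (22407/(((⅛)*(-196))))/(-44809) - 27586/10998 = (22407/(-49/2))*(-1/44809) - 27586*1/10998 = (22407*(-2/49))*(-1/44809) - 1061/423 = -6402/7*(-1/44809) - 1061/423 = 6402/313663 - 1061/423 = -330088397/132679449 ≈ -2.4879)
-u = -1*(-330088397/132679449) = 330088397/132679449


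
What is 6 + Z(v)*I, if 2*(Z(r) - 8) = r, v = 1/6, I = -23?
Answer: -2159/12 ≈ -179.92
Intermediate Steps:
v = 1/6 ≈ 0.16667
Z(r) = 8 + r/2
6 + Z(v)*I = 6 + (8 + (1/2)*(1/6))*(-23) = 6 + (8 + 1/12)*(-23) = 6 + (97/12)*(-23) = 6 - 2231/12 = -2159/12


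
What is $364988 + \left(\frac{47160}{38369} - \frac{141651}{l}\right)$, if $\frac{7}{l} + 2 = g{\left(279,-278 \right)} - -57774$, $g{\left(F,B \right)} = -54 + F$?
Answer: $- \frac{315116083778219}{268583} \approx -1.1733 \cdot 10^{9}$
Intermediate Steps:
$l = \frac{7}{57997}$ ($l = \frac{7}{-2 + \left(\left(-54 + 279\right) - -57774\right)} = \frac{7}{-2 + \left(225 + 57774\right)} = \frac{7}{-2 + 57999} = \frac{7}{57997} \approx 0.0001207$)
$364988 + \left(\frac{47160}{38369} - \frac{141651}{l}\right) = 364988 + \left(\frac{47160}{38369} - \frac{141651}{\frac{7}{57997}}\right) = 364988 + \left(47160 \cdot \frac{1}{38369} - \frac{8215333047}{7}\right) = 364988 + \left(\frac{47160}{38369} - \frac{8215333047}{7}\right) = 364988 - \frac{315214113350223}{268583} = - \frac{315116083778219}{268583}$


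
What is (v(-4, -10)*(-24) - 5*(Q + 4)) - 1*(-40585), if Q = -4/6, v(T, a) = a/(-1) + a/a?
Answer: 120913/3 ≈ 40304.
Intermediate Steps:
v(T, a) = 1 - a (v(T, a) = a*(-1) + 1 = -a + 1 = 1 - a)
Q = -2/3 (Q = -4*1/6 = -2/3 ≈ -0.66667)
(v(-4, -10)*(-24) - 5*(Q + 4)) - 1*(-40585) = ((1 - 1*(-10))*(-24) - 5*(-2/3 + 4)) - 1*(-40585) = ((1 + 10)*(-24) - 5*10/3) + 40585 = (11*(-24) - 50/3) + 40585 = (-264 - 50/3) + 40585 = -842/3 + 40585 = 120913/3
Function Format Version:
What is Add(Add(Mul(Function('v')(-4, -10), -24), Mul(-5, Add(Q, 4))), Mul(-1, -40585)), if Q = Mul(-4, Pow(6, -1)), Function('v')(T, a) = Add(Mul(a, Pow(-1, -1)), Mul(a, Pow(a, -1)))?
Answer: Rational(120913, 3) ≈ 40304.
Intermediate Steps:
Function('v')(T, a) = Add(1, Mul(-1, a)) (Function('v')(T, a) = Add(Mul(a, -1), 1) = Add(Mul(-1, a), 1) = Add(1, Mul(-1, a)))
Q = Rational(-2, 3) (Q = Mul(-4, Rational(1, 6)) = Rational(-2, 3) ≈ -0.66667)
Add(Add(Mul(Function('v')(-4, -10), -24), Mul(-5, Add(Q, 4))), Mul(-1, -40585)) = Add(Add(Mul(Add(1, Mul(-1, -10)), -24), Mul(-5, Add(Rational(-2, 3), 4))), Mul(-1, -40585)) = Add(Add(Mul(Add(1, 10), -24), Mul(-5, Rational(10, 3))), 40585) = Add(Add(Mul(11, -24), Rational(-50, 3)), 40585) = Add(Add(-264, Rational(-50, 3)), 40585) = Add(Rational(-842, 3), 40585) = Rational(120913, 3)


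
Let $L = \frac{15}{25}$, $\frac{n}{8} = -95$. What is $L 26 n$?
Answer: $-11856$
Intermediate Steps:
$n = -760$ ($n = 8 \left(-95\right) = -760$)
$L = \frac{3}{5}$ ($L = 15 \cdot \frac{1}{25} = \frac{3}{5} \approx 0.6$)
$L 26 n = \frac{3}{5} \cdot 26 \left(-760\right) = \frac{78}{5} \left(-760\right) = -11856$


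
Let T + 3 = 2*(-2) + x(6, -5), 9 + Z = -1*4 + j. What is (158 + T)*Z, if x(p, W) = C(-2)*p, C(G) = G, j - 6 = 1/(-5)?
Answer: -5004/5 ≈ -1000.8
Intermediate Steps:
j = 29/5 (j = 6 + 1/(-5) = 6 - 1/5 = 29/5 ≈ 5.8000)
x(p, W) = -2*p
Z = -36/5 (Z = -9 + (-1*4 + 29/5) = -9 + (-4 + 29/5) = -9 + 9/5 = -36/5 ≈ -7.2000)
T = -19 (T = -3 + (2*(-2) - 2*6) = -3 + (-4 - 12) = -3 - 16 = -19)
(158 + T)*Z = (158 - 19)*(-36/5) = 139*(-36/5) = -5004/5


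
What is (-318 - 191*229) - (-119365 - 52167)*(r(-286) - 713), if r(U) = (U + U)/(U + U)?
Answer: -122174841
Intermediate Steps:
r(U) = 1 (r(U) = (2*U)/((2*U)) = (2*U)*(1/(2*U)) = 1)
(-318 - 191*229) - (-119365 - 52167)*(r(-286) - 713) = (-318 - 191*229) - (-119365 - 52167)*(1 - 713) = (-318 - 43739) - (-171532)*(-712) = -44057 - 1*122130784 = -44057 - 122130784 = -122174841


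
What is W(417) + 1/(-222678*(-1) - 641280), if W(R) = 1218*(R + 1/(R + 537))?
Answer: 3756127699395/7395302 ≈ 5.0791e+5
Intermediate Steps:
W(R) = 1218*R + 1218/(537 + R) (W(R) = 1218*(R + 1/(537 + R)) = 1218*R + 1218/(537 + R))
W(417) + 1/(-222678*(-1) - 641280) = 1218*(1 + 417² + 537*417)/(537 + 417) + 1/(-222678*(-1) - 641280) = 1218*(1 + 173889 + 223929)/954 + 1/(222678 - 641280) = 1218*(1/954)*397819 + 1/(-418602) = 80757257/159 - 1/418602 = 3756127699395/7395302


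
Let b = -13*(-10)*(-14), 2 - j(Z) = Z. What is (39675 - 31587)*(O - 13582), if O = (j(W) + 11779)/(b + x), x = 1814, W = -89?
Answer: -125851976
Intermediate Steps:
j(Z) = 2 - Z
b = -1820 (b = 130*(-14) = -1820)
O = -5935/3 (O = ((2 - 1*(-89)) + 11779)/(-1820 + 1814) = ((2 + 89) + 11779)/(-6) = (91 + 11779)*(-⅙) = 11870*(-⅙) = -5935/3 ≈ -1978.3)
(39675 - 31587)*(O - 13582) = (39675 - 31587)*(-5935/3 - 13582) = 8088*(-46681/3) = -125851976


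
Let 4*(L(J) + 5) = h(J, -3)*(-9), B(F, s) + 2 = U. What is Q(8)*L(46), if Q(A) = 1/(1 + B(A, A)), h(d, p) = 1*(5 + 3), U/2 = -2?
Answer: 23/5 ≈ 4.6000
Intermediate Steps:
U = -4 (U = 2*(-2) = -4)
B(F, s) = -6 (B(F, s) = -2 - 4 = -6)
h(d, p) = 8 (h(d, p) = 1*8 = 8)
Q(A) = -⅕ (Q(A) = 1/(1 - 6) = 1/(-5) = -⅕)
L(J) = -23 (L(J) = -5 + (8*(-9))/4 = -5 + (¼)*(-72) = -5 - 18 = -23)
Q(8)*L(46) = -⅕*(-23) = 23/5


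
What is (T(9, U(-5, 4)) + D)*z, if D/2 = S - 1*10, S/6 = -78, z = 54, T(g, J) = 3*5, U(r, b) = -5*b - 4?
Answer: -50814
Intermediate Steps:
U(r, b) = -4 - 5*b
T(g, J) = 15
S = -468 (S = 6*(-78) = -468)
D = -956 (D = 2*(-468 - 1*10) = 2*(-468 - 10) = 2*(-478) = -956)
(T(9, U(-5, 4)) + D)*z = (15 - 956)*54 = -941*54 = -50814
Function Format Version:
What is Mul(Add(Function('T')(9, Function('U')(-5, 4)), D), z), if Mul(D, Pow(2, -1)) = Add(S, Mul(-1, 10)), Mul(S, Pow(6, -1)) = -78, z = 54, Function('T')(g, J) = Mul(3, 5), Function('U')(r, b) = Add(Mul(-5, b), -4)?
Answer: -50814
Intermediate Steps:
Function('U')(r, b) = Add(-4, Mul(-5, b))
Function('T')(g, J) = 15
S = -468 (S = Mul(6, -78) = -468)
D = -956 (D = Mul(2, Add(-468, Mul(-1, 10))) = Mul(2, Add(-468, -10)) = Mul(2, -478) = -956)
Mul(Add(Function('T')(9, Function('U')(-5, 4)), D), z) = Mul(Add(15, -956), 54) = Mul(-941, 54) = -50814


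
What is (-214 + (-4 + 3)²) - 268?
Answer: -481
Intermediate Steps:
(-214 + (-4 + 3)²) - 268 = (-214 + (-1)²) - 268 = (-214 + 1) - 268 = -213 - 268 = -481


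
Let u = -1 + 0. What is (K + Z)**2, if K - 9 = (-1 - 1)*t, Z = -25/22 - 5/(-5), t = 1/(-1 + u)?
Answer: 47089/484 ≈ 97.291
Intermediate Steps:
u = -1
t = -1/2 (t = 1/(-1 - 1) = 1/(-2) = -1/2 ≈ -0.50000)
Z = -3/22 (Z = -25*1/22 - 5*(-1/5) = -25/22 + 1 = -3/22 ≈ -0.13636)
K = 10 (K = 9 + (-1 - 1)*(-1/2) = 9 - 2*(-1/2) = 9 + 1 = 10)
(K + Z)**2 = (10 - 3/22)**2 = (217/22)**2 = 47089/484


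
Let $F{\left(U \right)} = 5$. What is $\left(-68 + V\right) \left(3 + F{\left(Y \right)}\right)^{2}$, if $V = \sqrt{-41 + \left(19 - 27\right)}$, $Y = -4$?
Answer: $-4352 + 448 i \approx -4352.0 + 448.0 i$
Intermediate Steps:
$V = 7 i$ ($V = \sqrt{-41 + \left(19 - 27\right)} = \sqrt{-41 - 8} = \sqrt{-49} = 7 i \approx 7.0 i$)
$\left(-68 + V\right) \left(3 + F{\left(Y \right)}\right)^{2} = \left(-68 + 7 i\right) \left(3 + 5\right)^{2} = \left(-68 + 7 i\right) 8^{2} = \left(-68 + 7 i\right) 64 = -4352 + 448 i$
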